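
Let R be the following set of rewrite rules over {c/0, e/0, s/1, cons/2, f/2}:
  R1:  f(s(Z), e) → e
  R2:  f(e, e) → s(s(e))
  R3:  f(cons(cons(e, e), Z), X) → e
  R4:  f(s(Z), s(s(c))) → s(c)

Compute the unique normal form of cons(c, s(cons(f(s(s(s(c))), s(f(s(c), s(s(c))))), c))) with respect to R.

cons(c, s(cons(s(c), c)))

1. cons(c, s(cons(f(s(s(s(c))), s(f(s(c), s(s(c))))), c)))  →  cons(c, s(cons(f(s(s(s(c))), s(s(c))), c)))   [R4 at 2.1.1.2.1]
2. cons(c, s(cons(f(s(s(s(c))), s(s(c))), c)))  →  cons(c, s(cons(s(c), c)))   [R4 at 2.1.1]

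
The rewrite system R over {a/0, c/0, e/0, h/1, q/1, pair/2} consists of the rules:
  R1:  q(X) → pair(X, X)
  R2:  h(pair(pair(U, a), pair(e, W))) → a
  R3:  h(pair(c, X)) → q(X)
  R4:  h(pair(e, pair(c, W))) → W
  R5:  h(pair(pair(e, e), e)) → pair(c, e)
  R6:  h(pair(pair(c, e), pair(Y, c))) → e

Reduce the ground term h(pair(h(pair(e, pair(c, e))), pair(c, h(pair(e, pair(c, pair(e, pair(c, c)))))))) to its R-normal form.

pair(e, pair(c, c))

1. h(pair(h(pair(e, pair(c, e))), pair(c, h(pair(e, pair(c, pair(e, pair(c, c))))))))  →  h(pair(e, pair(c, h(pair(e, pair(c, pair(e, pair(c, c))))))))   [R4 at 1.1]
2. h(pair(e, pair(c, h(pair(e, pair(c, pair(e, pair(c, c))))))))  →  h(pair(e, pair(c, pair(e, pair(c, c)))))   [R4 at ε]
3. h(pair(e, pair(c, pair(e, pair(c, c)))))  →  pair(e, pair(c, c))   [R4 at ε]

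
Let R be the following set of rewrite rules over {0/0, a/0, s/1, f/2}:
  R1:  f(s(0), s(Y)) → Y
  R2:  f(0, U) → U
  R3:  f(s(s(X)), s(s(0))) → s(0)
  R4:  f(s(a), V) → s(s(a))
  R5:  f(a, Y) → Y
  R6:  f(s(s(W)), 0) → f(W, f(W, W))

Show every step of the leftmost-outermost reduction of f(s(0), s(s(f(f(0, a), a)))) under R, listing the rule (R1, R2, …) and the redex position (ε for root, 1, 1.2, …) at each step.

1. f(s(0), s(s(f(f(0, a), a))))  →  s(f(f(0, a), a))   [R1 at ε]
2. s(f(f(0, a), a))  →  s(f(a, a))   [R2 at 1.1]
3. s(f(a, a))  →  s(a)   [R5 at 1]

s(a)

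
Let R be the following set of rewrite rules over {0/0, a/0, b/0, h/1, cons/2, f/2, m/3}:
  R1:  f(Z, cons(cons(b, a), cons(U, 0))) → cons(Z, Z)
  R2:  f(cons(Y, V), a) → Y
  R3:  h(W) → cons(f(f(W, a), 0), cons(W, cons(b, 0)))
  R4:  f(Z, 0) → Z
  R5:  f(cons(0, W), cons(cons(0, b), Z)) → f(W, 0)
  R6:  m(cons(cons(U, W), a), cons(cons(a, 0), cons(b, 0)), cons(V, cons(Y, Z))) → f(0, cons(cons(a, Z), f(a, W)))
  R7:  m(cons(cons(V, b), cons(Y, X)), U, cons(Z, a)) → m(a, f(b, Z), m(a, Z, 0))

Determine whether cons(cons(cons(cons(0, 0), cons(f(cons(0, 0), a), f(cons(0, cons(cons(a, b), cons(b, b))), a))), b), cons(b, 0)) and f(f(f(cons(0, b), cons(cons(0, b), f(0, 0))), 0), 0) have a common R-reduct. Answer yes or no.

no — NF(t₁) = cons(cons(cons(cons(0, 0), cons(0, 0)), b), cons(b, 0)), NF(t₂) = b

Reduce t₁ = cons(cons(cons(cons(0, 0), cons(f(cons(0, 0), a), f(cons(0, cons(cons(a, b), cons(b, b))), a))), b), cons(b, 0)):
1. cons(cons(cons(cons(0, 0), cons(f(cons(0, 0), a), f(cons(0, cons(cons(a, b), cons(b, b))), a))), b), cons(b, 0))  →  cons(cons(cons(cons(0, 0), cons(0, f(cons(0, cons(cons(a, b), cons(b, b))), a))), b), cons(b, 0))   [R2 at 1.1.2.1]
2. cons(cons(cons(cons(0, 0), cons(0, f(cons(0, cons(cons(a, b), cons(b, b))), a))), b), cons(b, 0))  →  cons(cons(cons(cons(0, 0), cons(0, 0)), b), cons(b, 0))   [R2 at 1.1.2.2]

Reduce t₂ = f(f(f(cons(0, b), cons(cons(0, b), f(0, 0))), 0), 0):
1. f(f(f(cons(0, b), cons(cons(0, b), f(0, 0))), 0), 0)  →  f(f(cons(0, b), cons(cons(0, b), f(0, 0))), 0)   [R4 at ε]
2. f(f(cons(0, b), cons(cons(0, b), f(0, 0))), 0)  →  f(cons(0, b), cons(cons(0, b), f(0, 0)))   [R4 at ε]
3. f(cons(0, b), cons(cons(0, b), f(0, 0)))  →  f(b, 0)   [R5 at ε]
4. f(b, 0)  →  b   [R4 at ε]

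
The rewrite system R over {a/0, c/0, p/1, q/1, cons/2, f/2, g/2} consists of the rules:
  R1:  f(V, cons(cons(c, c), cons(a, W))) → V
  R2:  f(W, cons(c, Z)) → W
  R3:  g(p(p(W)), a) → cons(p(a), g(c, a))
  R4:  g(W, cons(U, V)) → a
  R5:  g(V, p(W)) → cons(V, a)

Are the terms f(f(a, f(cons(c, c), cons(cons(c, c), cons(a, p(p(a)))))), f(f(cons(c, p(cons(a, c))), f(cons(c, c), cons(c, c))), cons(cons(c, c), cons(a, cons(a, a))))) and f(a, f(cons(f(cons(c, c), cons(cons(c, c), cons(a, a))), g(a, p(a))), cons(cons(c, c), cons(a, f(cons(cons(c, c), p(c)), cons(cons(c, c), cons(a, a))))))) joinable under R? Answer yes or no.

yes — NF(t₁) = a, NF(t₂) = a

Reduce t₁ = f(f(a, f(cons(c, c), cons(cons(c, c), cons(a, p(p(a)))))), f(f(cons(c, p(cons(a, c))), f(cons(c, c), cons(c, c))), cons(cons(c, c), cons(a, cons(a, a))))):
1. f(f(a, f(cons(c, c), cons(cons(c, c), cons(a, p(p(a)))))), f(f(cons(c, p(cons(a, c))), f(cons(c, c), cons(c, c))), cons(cons(c, c), cons(a, cons(a, a)))))  →  f(f(a, cons(c, c)), f(f(cons(c, p(cons(a, c))), f(cons(c, c), cons(c, c))), cons(cons(c, c), cons(a, cons(a, a)))))   [R1 at 1.2]
2. f(f(a, cons(c, c)), f(f(cons(c, p(cons(a, c))), f(cons(c, c), cons(c, c))), cons(cons(c, c), cons(a, cons(a, a)))))  →  f(a, f(f(cons(c, p(cons(a, c))), f(cons(c, c), cons(c, c))), cons(cons(c, c), cons(a, cons(a, a)))))   [R2 at 1]
3. f(a, f(f(cons(c, p(cons(a, c))), f(cons(c, c), cons(c, c))), cons(cons(c, c), cons(a, cons(a, a)))))  →  f(a, f(cons(c, p(cons(a, c))), f(cons(c, c), cons(c, c))))   [R1 at 2]
4. f(a, f(cons(c, p(cons(a, c))), f(cons(c, c), cons(c, c))))  →  f(a, f(cons(c, p(cons(a, c))), cons(c, c)))   [R2 at 2.2]
5. f(a, f(cons(c, p(cons(a, c))), cons(c, c)))  →  f(a, cons(c, p(cons(a, c))))   [R2 at 2]
6. f(a, cons(c, p(cons(a, c))))  →  a   [R2 at ε]

Reduce t₂ = f(a, f(cons(f(cons(c, c), cons(cons(c, c), cons(a, a))), g(a, p(a))), cons(cons(c, c), cons(a, f(cons(cons(c, c), p(c)), cons(cons(c, c), cons(a, a))))))):
1. f(a, f(cons(f(cons(c, c), cons(cons(c, c), cons(a, a))), g(a, p(a))), cons(cons(c, c), cons(a, f(cons(cons(c, c), p(c)), cons(cons(c, c), cons(a, a)))))))  →  f(a, cons(f(cons(c, c), cons(cons(c, c), cons(a, a))), g(a, p(a))))   [R1 at 2]
2. f(a, cons(f(cons(c, c), cons(cons(c, c), cons(a, a))), g(a, p(a))))  →  f(a, cons(cons(c, c), g(a, p(a))))   [R1 at 2.1]
3. f(a, cons(cons(c, c), g(a, p(a))))  →  f(a, cons(cons(c, c), cons(a, a)))   [R5 at 2.2]
4. f(a, cons(cons(c, c), cons(a, a)))  →  a   [R1 at ε]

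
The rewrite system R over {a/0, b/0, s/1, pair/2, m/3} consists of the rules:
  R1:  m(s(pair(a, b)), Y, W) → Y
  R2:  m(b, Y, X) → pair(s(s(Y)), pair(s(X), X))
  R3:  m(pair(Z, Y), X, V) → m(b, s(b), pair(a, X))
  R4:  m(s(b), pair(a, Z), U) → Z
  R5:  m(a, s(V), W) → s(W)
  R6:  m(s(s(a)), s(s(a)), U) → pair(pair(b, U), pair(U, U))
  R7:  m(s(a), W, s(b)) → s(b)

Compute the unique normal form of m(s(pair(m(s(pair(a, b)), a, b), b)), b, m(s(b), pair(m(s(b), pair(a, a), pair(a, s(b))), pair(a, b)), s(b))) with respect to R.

1. m(s(pair(m(s(pair(a, b)), a, b), b)), b, m(s(b), pair(m(s(b), pair(a, a), pair(a, s(b))), pair(a, b)), s(b)))  →  m(s(pair(a, b)), b, m(s(b), pair(m(s(b), pair(a, a), pair(a, s(b))), pair(a, b)), s(b)))   [R1 at 1.1.1]
2. m(s(pair(a, b)), b, m(s(b), pair(m(s(b), pair(a, a), pair(a, s(b))), pair(a, b)), s(b)))  →  b   [R1 at ε]

b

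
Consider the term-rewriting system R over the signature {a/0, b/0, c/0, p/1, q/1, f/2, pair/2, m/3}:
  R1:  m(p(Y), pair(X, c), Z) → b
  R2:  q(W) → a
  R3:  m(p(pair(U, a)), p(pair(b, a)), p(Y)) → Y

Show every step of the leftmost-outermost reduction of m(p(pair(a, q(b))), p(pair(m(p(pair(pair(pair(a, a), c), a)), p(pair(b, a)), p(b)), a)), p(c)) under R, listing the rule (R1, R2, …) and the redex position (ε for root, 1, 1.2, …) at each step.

1. m(p(pair(a, q(b))), p(pair(m(p(pair(pair(pair(a, a), c), a)), p(pair(b, a)), p(b)), a)), p(c))  →  m(p(pair(a, a)), p(pair(m(p(pair(pair(pair(a, a), c), a)), p(pair(b, a)), p(b)), a)), p(c))   [R2 at 1.1.2]
2. m(p(pair(a, a)), p(pair(m(p(pair(pair(pair(a, a), c), a)), p(pair(b, a)), p(b)), a)), p(c))  →  m(p(pair(a, a)), p(pair(b, a)), p(c))   [R3 at 2.1.1]
3. m(p(pair(a, a)), p(pair(b, a)), p(c))  →  c   [R3 at ε]

c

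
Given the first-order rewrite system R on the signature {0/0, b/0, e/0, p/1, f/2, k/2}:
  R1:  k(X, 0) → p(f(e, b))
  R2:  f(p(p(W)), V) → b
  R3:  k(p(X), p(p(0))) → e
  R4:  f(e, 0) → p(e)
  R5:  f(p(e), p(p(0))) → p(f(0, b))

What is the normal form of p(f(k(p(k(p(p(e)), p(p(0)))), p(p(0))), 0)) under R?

p(p(e))

1. p(f(k(p(k(p(p(e)), p(p(0)))), p(p(0))), 0))  →  p(f(e, 0))   [R3 at 1.1]
2. p(f(e, 0))  →  p(p(e))   [R4 at 1]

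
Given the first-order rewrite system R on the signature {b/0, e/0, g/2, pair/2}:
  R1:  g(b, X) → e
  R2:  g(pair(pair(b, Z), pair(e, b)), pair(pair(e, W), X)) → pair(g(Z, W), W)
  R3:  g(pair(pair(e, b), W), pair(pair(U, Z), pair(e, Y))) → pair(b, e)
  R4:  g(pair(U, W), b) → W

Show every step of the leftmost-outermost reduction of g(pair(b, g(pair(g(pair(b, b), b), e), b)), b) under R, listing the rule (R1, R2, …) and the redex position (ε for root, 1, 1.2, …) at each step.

e

1. g(pair(b, g(pair(g(pair(b, b), b), e), b)), b)  →  g(pair(g(pair(b, b), b), e), b)   [R4 at ε]
2. g(pair(g(pair(b, b), b), e), b)  →  e   [R4 at ε]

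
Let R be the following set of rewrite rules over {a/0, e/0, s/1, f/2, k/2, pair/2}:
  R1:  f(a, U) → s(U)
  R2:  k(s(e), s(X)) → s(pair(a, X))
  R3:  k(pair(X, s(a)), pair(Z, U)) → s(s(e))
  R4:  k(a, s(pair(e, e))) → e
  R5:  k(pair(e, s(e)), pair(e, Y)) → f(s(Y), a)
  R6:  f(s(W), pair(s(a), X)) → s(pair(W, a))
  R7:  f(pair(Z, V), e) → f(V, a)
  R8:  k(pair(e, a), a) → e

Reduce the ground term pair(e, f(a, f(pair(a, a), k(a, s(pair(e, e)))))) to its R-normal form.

pair(e, s(s(a)))

1. pair(e, f(a, f(pair(a, a), k(a, s(pair(e, e))))))  →  pair(e, s(f(pair(a, a), k(a, s(pair(e, e))))))   [R1 at 2]
2. pair(e, s(f(pair(a, a), k(a, s(pair(e, e))))))  →  pair(e, s(f(pair(a, a), e)))   [R4 at 2.1.2]
3. pair(e, s(f(pair(a, a), e)))  →  pair(e, s(f(a, a)))   [R7 at 2.1]
4. pair(e, s(f(a, a)))  →  pair(e, s(s(a)))   [R1 at 2.1]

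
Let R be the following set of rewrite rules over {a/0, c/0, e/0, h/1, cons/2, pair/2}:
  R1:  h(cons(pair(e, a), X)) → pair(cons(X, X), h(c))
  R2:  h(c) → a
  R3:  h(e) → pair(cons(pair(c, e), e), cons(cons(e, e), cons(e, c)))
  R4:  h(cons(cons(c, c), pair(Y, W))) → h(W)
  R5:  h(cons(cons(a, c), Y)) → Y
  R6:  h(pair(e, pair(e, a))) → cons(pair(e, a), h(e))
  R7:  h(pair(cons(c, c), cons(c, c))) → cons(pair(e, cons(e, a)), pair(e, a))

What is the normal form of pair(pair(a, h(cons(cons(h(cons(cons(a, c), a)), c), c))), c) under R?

pair(pair(a, c), c)

1. pair(pair(a, h(cons(cons(h(cons(cons(a, c), a)), c), c))), c)  →  pair(pair(a, h(cons(cons(a, c), c))), c)   [R5 at 1.2.1.1.1]
2. pair(pair(a, h(cons(cons(a, c), c))), c)  →  pair(pair(a, c), c)   [R5 at 1.2]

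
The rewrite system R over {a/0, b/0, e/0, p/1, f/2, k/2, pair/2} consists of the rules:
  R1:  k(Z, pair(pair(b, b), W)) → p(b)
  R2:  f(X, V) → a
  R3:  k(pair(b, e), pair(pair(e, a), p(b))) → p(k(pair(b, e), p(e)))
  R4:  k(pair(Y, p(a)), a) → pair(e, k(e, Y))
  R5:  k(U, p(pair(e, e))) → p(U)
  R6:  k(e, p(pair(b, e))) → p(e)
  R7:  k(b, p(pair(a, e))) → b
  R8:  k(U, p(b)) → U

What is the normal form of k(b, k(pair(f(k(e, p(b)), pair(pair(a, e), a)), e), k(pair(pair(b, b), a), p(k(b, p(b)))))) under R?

1. k(b, k(pair(f(k(e, p(b)), pair(pair(a, e), a)), e), k(pair(pair(b, b), a), p(k(b, p(b))))))  →  k(b, k(pair(a, e), k(pair(pair(b, b), a), p(k(b, p(b))))))   [R2 at 2.1.1]
2. k(b, k(pair(a, e), k(pair(pair(b, b), a), p(k(b, p(b))))))  →  k(b, k(pair(a, e), k(pair(pair(b, b), a), p(b))))   [R8 at 2.2.2.1]
3. k(b, k(pair(a, e), k(pair(pair(b, b), a), p(b))))  →  k(b, k(pair(a, e), pair(pair(b, b), a)))   [R8 at 2.2]
4. k(b, k(pair(a, e), pair(pair(b, b), a)))  →  k(b, p(b))   [R1 at 2]
5. k(b, p(b))  →  b   [R8 at ε]

b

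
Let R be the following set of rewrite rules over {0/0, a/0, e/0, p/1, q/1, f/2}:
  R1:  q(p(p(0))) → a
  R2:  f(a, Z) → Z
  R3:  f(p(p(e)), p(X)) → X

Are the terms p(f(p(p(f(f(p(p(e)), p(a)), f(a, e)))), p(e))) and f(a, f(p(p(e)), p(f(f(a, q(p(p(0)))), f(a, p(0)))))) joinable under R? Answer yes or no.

Reduce t₁ = p(f(p(p(f(f(p(p(e)), p(a)), f(a, e)))), p(e))):
1. p(f(p(p(f(f(p(p(e)), p(a)), f(a, e)))), p(e)))  →  p(f(p(p(f(a, f(a, e)))), p(e)))   [R3 at 1.1.1.1.1]
2. p(f(p(p(f(a, f(a, e)))), p(e)))  →  p(f(p(p(f(a, e))), p(e)))   [R2 at 1.1.1.1]
3. p(f(p(p(f(a, e))), p(e)))  →  p(f(p(p(e)), p(e)))   [R2 at 1.1.1.1]
4. p(f(p(p(e)), p(e)))  →  p(e)   [R3 at 1]

Reduce t₂ = f(a, f(p(p(e)), p(f(f(a, q(p(p(0)))), f(a, p(0)))))):
1. f(a, f(p(p(e)), p(f(f(a, q(p(p(0)))), f(a, p(0))))))  →  f(p(p(e)), p(f(f(a, q(p(p(0)))), f(a, p(0)))))   [R2 at ε]
2. f(p(p(e)), p(f(f(a, q(p(p(0)))), f(a, p(0)))))  →  f(f(a, q(p(p(0)))), f(a, p(0)))   [R3 at ε]
3. f(f(a, q(p(p(0)))), f(a, p(0)))  →  f(q(p(p(0))), f(a, p(0)))   [R2 at 1]
4. f(q(p(p(0))), f(a, p(0)))  →  f(a, f(a, p(0)))   [R1 at 1]
5. f(a, f(a, p(0)))  →  f(a, p(0))   [R2 at ε]
6. f(a, p(0))  →  p(0)   [R2 at ε]

no — NF(t₁) = p(e), NF(t₂) = p(0)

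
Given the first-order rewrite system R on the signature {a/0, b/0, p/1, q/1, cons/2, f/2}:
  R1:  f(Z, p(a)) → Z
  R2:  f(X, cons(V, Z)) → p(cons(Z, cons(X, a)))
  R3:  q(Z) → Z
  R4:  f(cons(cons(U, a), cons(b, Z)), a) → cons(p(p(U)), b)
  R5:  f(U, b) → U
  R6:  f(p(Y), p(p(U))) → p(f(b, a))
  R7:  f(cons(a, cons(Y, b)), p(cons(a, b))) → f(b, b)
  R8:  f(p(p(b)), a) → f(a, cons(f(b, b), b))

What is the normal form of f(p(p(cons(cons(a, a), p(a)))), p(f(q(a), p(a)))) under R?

1. f(p(p(cons(cons(a, a), p(a)))), p(f(q(a), p(a))))  →  f(p(p(cons(cons(a, a), p(a)))), p(q(a)))   [R1 at 2.1]
2. f(p(p(cons(cons(a, a), p(a)))), p(q(a)))  →  f(p(p(cons(cons(a, a), p(a)))), p(a))   [R3 at 2.1]
3. f(p(p(cons(cons(a, a), p(a)))), p(a))  →  p(p(cons(cons(a, a), p(a))))   [R1 at ε]

p(p(cons(cons(a, a), p(a))))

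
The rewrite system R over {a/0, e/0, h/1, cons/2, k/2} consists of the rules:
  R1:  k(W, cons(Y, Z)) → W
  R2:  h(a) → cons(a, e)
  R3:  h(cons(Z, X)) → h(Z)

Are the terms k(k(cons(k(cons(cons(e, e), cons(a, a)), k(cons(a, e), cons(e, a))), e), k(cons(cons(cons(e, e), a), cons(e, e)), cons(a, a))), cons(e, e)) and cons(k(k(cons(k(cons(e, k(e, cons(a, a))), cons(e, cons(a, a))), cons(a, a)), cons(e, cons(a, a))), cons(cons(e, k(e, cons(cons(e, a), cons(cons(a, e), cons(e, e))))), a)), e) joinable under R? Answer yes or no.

Reduce t₁ = k(k(cons(k(cons(cons(e, e), cons(a, a)), k(cons(a, e), cons(e, a))), e), k(cons(cons(cons(e, e), a), cons(e, e)), cons(a, a))), cons(e, e)):
1. k(k(cons(k(cons(cons(e, e), cons(a, a)), k(cons(a, e), cons(e, a))), e), k(cons(cons(cons(e, e), a), cons(e, e)), cons(a, a))), cons(e, e))  →  k(cons(k(cons(cons(e, e), cons(a, a)), k(cons(a, e), cons(e, a))), e), k(cons(cons(cons(e, e), a), cons(e, e)), cons(a, a)))   [R1 at ε]
2. k(cons(k(cons(cons(e, e), cons(a, a)), k(cons(a, e), cons(e, a))), e), k(cons(cons(cons(e, e), a), cons(e, e)), cons(a, a)))  →  k(cons(k(cons(cons(e, e), cons(a, a)), cons(a, e)), e), k(cons(cons(cons(e, e), a), cons(e, e)), cons(a, a)))   [R1 at 1.1.2]
3. k(cons(k(cons(cons(e, e), cons(a, a)), cons(a, e)), e), k(cons(cons(cons(e, e), a), cons(e, e)), cons(a, a)))  →  k(cons(cons(cons(e, e), cons(a, a)), e), k(cons(cons(cons(e, e), a), cons(e, e)), cons(a, a)))   [R1 at 1.1]
4. k(cons(cons(cons(e, e), cons(a, a)), e), k(cons(cons(cons(e, e), a), cons(e, e)), cons(a, a)))  →  k(cons(cons(cons(e, e), cons(a, a)), e), cons(cons(cons(e, e), a), cons(e, e)))   [R1 at 2]
5. k(cons(cons(cons(e, e), cons(a, a)), e), cons(cons(cons(e, e), a), cons(e, e)))  →  cons(cons(cons(e, e), cons(a, a)), e)   [R1 at ε]

Reduce t₂ = cons(k(k(cons(k(cons(e, k(e, cons(a, a))), cons(e, cons(a, a))), cons(a, a)), cons(e, cons(a, a))), cons(cons(e, k(e, cons(cons(e, a), cons(cons(a, e), cons(e, e))))), a)), e):
1. cons(k(k(cons(k(cons(e, k(e, cons(a, a))), cons(e, cons(a, a))), cons(a, a)), cons(e, cons(a, a))), cons(cons(e, k(e, cons(cons(e, a), cons(cons(a, e), cons(e, e))))), a)), e)  →  cons(k(cons(k(cons(e, k(e, cons(a, a))), cons(e, cons(a, a))), cons(a, a)), cons(e, cons(a, a))), e)   [R1 at 1]
2. cons(k(cons(k(cons(e, k(e, cons(a, a))), cons(e, cons(a, a))), cons(a, a)), cons(e, cons(a, a))), e)  →  cons(cons(k(cons(e, k(e, cons(a, a))), cons(e, cons(a, a))), cons(a, a)), e)   [R1 at 1]
3. cons(cons(k(cons(e, k(e, cons(a, a))), cons(e, cons(a, a))), cons(a, a)), e)  →  cons(cons(cons(e, k(e, cons(a, a))), cons(a, a)), e)   [R1 at 1.1]
4. cons(cons(cons(e, k(e, cons(a, a))), cons(a, a)), e)  →  cons(cons(cons(e, e), cons(a, a)), e)   [R1 at 1.1.2]

yes — NF(t₁) = cons(cons(cons(e, e), cons(a, a)), e), NF(t₂) = cons(cons(cons(e, e), cons(a, a)), e)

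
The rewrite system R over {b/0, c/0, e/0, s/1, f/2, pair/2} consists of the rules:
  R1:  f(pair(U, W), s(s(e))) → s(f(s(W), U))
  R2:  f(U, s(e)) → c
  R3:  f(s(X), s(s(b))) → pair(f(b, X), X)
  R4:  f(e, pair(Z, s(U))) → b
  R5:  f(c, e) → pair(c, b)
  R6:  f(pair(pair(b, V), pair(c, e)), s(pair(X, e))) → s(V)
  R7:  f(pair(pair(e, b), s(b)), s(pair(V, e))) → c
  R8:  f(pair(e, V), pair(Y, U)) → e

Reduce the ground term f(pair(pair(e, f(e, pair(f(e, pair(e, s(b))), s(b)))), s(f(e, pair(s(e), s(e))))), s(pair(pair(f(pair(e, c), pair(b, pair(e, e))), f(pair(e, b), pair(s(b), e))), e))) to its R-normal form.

c

1. f(pair(pair(e, f(e, pair(f(e, pair(e, s(b))), s(b)))), s(f(e, pair(s(e), s(e))))), s(pair(pair(f(pair(e, c), pair(b, pair(e, e))), f(pair(e, b), pair(s(b), e))), e)))  →  f(pair(pair(e, b), s(f(e, pair(s(e), s(e))))), s(pair(pair(f(pair(e, c), pair(b, pair(e, e))), f(pair(e, b), pair(s(b), e))), e)))   [R4 at 1.1.2]
2. f(pair(pair(e, b), s(f(e, pair(s(e), s(e))))), s(pair(pair(f(pair(e, c), pair(b, pair(e, e))), f(pair(e, b), pair(s(b), e))), e)))  →  f(pair(pair(e, b), s(b)), s(pair(pair(f(pair(e, c), pair(b, pair(e, e))), f(pair(e, b), pair(s(b), e))), e)))   [R4 at 1.2.1]
3. f(pair(pair(e, b), s(b)), s(pair(pair(f(pair(e, c), pair(b, pair(e, e))), f(pair(e, b), pair(s(b), e))), e)))  →  c   [R7 at ε]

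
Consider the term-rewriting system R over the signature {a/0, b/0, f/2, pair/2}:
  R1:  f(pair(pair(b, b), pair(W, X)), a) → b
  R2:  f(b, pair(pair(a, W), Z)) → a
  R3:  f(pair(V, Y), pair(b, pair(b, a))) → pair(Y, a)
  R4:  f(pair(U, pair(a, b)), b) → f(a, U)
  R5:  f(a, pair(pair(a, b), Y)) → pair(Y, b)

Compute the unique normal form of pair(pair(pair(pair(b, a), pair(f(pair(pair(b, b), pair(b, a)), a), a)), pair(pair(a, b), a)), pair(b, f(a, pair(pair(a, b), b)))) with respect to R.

pair(pair(pair(pair(b, a), pair(b, a)), pair(pair(a, b), a)), pair(b, pair(b, b)))

1. pair(pair(pair(pair(b, a), pair(f(pair(pair(b, b), pair(b, a)), a), a)), pair(pair(a, b), a)), pair(b, f(a, pair(pair(a, b), b))))  →  pair(pair(pair(pair(b, a), pair(b, a)), pair(pair(a, b), a)), pair(b, f(a, pair(pair(a, b), b))))   [R1 at 1.1.2.1]
2. pair(pair(pair(pair(b, a), pair(b, a)), pair(pair(a, b), a)), pair(b, f(a, pair(pair(a, b), b))))  →  pair(pair(pair(pair(b, a), pair(b, a)), pair(pair(a, b), a)), pair(b, pair(b, b)))   [R5 at 2.2]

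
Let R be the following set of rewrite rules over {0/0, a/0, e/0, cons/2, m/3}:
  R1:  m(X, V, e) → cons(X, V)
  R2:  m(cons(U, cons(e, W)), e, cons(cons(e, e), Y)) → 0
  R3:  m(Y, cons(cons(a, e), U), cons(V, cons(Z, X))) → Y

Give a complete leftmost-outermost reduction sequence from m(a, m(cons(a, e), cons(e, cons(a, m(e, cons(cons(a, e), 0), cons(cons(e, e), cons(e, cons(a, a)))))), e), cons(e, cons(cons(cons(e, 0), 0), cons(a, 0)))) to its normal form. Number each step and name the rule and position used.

a

1. m(a, m(cons(a, e), cons(e, cons(a, m(e, cons(cons(a, e), 0), cons(cons(e, e), cons(e, cons(a, a)))))), e), cons(e, cons(cons(cons(e, 0), 0), cons(a, 0))))  →  m(a, cons(cons(a, e), cons(e, cons(a, m(e, cons(cons(a, e), 0), cons(cons(e, e), cons(e, cons(a, a))))))), cons(e, cons(cons(cons(e, 0), 0), cons(a, 0))))   [R1 at 2]
2. m(a, cons(cons(a, e), cons(e, cons(a, m(e, cons(cons(a, e), 0), cons(cons(e, e), cons(e, cons(a, a))))))), cons(e, cons(cons(cons(e, 0), 0), cons(a, 0))))  →  a   [R3 at ε]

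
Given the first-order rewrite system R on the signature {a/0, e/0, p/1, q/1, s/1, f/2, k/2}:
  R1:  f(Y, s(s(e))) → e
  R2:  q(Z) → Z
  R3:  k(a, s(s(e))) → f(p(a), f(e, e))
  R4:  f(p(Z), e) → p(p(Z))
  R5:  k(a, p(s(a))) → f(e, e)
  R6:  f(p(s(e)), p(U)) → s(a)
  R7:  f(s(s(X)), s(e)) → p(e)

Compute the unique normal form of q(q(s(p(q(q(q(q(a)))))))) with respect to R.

s(p(a))

1. q(q(s(p(q(q(q(q(a))))))))  →  q(s(p(q(q(q(q(a)))))))   [R2 at ε]
2. q(s(p(q(q(q(q(a)))))))  →  s(p(q(q(q(q(a))))))   [R2 at ε]
3. s(p(q(q(q(q(a))))))  →  s(p(q(q(q(a)))))   [R2 at 1.1]
4. s(p(q(q(q(a)))))  →  s(p(q(q(a))))   [R2 at 1.1]
5. s(p(q(q(a))))  →  s(p(q(a)))   [R2 at 1.1]
6. s(p(q(a)))  →  s(p(a))   [R2 at 1.1]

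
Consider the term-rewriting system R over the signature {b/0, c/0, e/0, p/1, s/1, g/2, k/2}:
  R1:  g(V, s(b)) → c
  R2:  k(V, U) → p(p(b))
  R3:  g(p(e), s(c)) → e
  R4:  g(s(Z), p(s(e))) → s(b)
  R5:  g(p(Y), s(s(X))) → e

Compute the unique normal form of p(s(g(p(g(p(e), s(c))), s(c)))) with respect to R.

1. p(s(g(p(g(p(e), s(c))), s(c))))  →  p(s(g(p(e), s(c))))   [R3 at 1.1.1.1]
2. p(s(g(p(e), s(c))))  →  p(s(e))   [R3 at 1.1]

p(s(e))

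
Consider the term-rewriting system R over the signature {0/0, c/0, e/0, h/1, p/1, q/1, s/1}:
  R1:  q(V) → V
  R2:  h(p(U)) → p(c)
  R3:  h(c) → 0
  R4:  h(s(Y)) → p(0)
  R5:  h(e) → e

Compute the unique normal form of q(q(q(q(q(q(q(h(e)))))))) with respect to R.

1. q(q(q(q(q(q(q(h(e))))))))  →  q(q(q(q(q(q(h(e)))))))   [R1 at ε]
2. q(q(q(q(q(q(h(e)))))))  →  q(q(q(q(q(h(e))))))   [R1 at ε]
3. q(q(q(q(q(h(e))))))  →  q(q(q(q(h(e)))))   [R1 at ε]
4. q(q(q(q(h(e)))))  →  q(q(q(h(e))))   [R1 at ε]
5. q(q(q(h(e))))  →  q(q(h(e)))   [R1 at ε]
6. q(q(h(e)))  →  q(h(e))   [R1 at ε]
7. q(h(e))  →  h(e)   [R1 at ε]
8. h(e)  →  e   [R5 at ε]

e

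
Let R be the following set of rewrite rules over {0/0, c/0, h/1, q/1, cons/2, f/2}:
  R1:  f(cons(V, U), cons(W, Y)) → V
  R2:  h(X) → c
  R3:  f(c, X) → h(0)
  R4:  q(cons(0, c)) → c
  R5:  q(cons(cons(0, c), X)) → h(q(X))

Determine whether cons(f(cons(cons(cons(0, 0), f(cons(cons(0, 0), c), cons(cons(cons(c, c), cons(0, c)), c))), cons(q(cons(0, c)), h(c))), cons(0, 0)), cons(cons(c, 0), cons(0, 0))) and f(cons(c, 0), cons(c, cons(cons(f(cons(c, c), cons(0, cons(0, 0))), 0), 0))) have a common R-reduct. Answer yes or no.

Reduce t₁ = cons(f(cons(cons(cons(0, 0), f(cons(cons(0, 0), c), cons(cons(cons(c, c), cons(0, c)), c))), cons(q(cons(0, c)), h(c))), cons(0, 0)), cons(cons(c, 0), cons(0, 0))):
1. cons(f(cons(cons(cons(0, 0), f(cons(cons(0, 0), c), cons(cons(cons(c, c), cons(0, c)), c))), cons(q(cons(0, c)), h(c))), cons(0, 0)), cons(cons(c, 0), cons(0, 0)))  →  cons(cons(cons(0, 0), f(cons(cons(0, 0), c), cons(cons(cons(c, c), cons(0, c)), c))), cons(cons(c, 0), cons(0, 0)))   [R1 at 1]
2. cons(cons(cons(0, 0), f(cons(cons(0, 0), c), cons(cons(cons(c, c), cons(0, c)), c))), cons(cons(c, 0), cons(0, 0)))  →  cons(cons(cons(0, 0), cons(0, 0)), cons(cons(c, 0), cons(0, 0)))   [R1 at 1.2]

Reduce t₂ = f(cons(c, 0), cons(c, cons(cons(f(cons(c, c), cons(0, cons(0, 0))), 0), 0))):
1. f(cons(c, 0), cons(c, cons(cons(f(cons(c, c), cons(0, cons(0, 0))), 0), 0)))  →  c   [R1 at ε]

no — NF(t₁) = cons(cons(cons(0, 0), cons(0, 0)), cons(cons(c, 0), cons(0, 0))), NF(t₂) = c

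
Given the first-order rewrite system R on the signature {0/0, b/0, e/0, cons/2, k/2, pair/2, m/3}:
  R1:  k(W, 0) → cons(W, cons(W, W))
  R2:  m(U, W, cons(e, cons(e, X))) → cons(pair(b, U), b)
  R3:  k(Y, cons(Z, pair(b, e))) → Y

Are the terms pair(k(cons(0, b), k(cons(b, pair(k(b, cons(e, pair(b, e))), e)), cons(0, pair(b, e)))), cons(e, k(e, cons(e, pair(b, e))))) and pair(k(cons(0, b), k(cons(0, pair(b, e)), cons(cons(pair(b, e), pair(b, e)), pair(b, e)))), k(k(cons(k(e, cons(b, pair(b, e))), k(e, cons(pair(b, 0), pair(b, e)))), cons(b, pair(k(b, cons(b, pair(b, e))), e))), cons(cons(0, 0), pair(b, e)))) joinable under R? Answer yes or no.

Reduce t₁ = pair(k(cons(0, b), k(cons(b, pair(k(b, cons(e, pair(b, e))), e)), cons(0, pair(b, e)))), cons(e, k(e, cons(e, pair(b, e))))):
1. pair(k(cons(0, b), k(cons(b, pair(k(b, cons(e, pair(b, e))), e)), cons(0, pair(b, e)))), cons(e, k(e, cons(e, pair(b, e)))))  →  pair(k(cons(0, b), cons(b, pair(k(b, cons(e, pair(b, e))), e))), cons(e, k(e, cons(e, pair(b, e)))))   [R3 at 1.2]
2. pair(k(cons(0, b), cons(b, pair(k(b, cons(e, pair(b, e))), e))), cons(e, k(e, cons(e, pair(b, e)))))  →  pair(k(cons(0, b), cons(b, pair(b, e))), cons(e, k(e, cons(e, pair(b, e)))))   [R3 at 1.2.2.1]
3. pair(k(cons(0, b), cons(b, pair(b, e))), cons(e, k(e, cons(e, pair(b, e)))))  →  pair(cons(0, b), cons(e, k(e, cons(e, pair(b, e)))))   [R3 at 1]
4. pair(cons(0, b), cons(e, k(e, cons(e, pair(b, e)))))  →  pair(cons(0, b), cons(e, e))   [R3 at 2.2]

Reduce t₂ = pair(k(cons(0, b), k(cons(0, pair(b, e)), cons(cons(pair(b, e), pair(b, e)), pair(b, e)))), k(k(cons(k(e, cons(b, pair(b, e))), k(e, cons(pair(b, 0), pair(b, e)))), cons(b, pair(k(b, cons(b, pair(b, e))), e))), cons(cons(0, 0), pair(b, e)))):
1. pair(k(cons(0, b), k(cons(0, pair(b, e)), cons(cons(pair(b, e), pair(b, e)), pair(b, e)))), k(k(cons(k(e, cons(b, pair(b, e))), k(e, cons(pair(b, 0), pair(b, e)))), cons(b, pair(k(b, cons(b, pair(b, e))), e))), cons(cons(0, 0), pair(b, e))))  →  pair(k(cons(0, b), cons(0, pair(b, e))), k(k(cons(k(e, cons(b, pair(b, e))), k(e, cons(pair(b, 0), pair(b, e)))), cons(b, pair(k(b, cons(b, pair(b, e))), e))), cons(cons(0, 0), pair(b, e))))   [R3 at 1.2]
2. pair(k(cons(0, b), cons(0, pair(b, e))), k(k(cons(k(e, cons(b, pair(b, e))), k(e, cons(pair(b, 0), pair(b, e)))), cons(b, pair(k(b, cons(b, pair(b, e))), e))), cons(cons(0, 0), pair(b, e))))  →  pair(cons(0, b), k(k(cons(k(e, cons(b, pair(b, e))), k(e, cons(pair(b, 0), pair(b, e)))), cons(b, pair(k(b, cons(b, pair(b, e))), e))), cons(cons(0, 0), pair(b, e))))   [R3 at 1]
3. pair(cons(0, b), k(k(cons(k(e, cons(b, pair(b, e))), k(e, cons(pair(b, 0), pair(b, e)))), cons(b, pair(k(b, cons(b, pair(b, e))), e))), cons(cons(0, 0), pair(b, e))))  →  pair(cons(0, b), k(cons(k(e, cons(b, pair(b, e))), k(e, cons(pair(b, 0), pair(b, e)))), cons(b, pair(k(b, cons(b, pair(b, e))), e))))   [R3 at 2]
4. pair(cons(0, b), k(cons(k(e, cons(b, pair(b, e))), k(e, cons(pair(b, 0), pair(b, e)))), cons(b, pair(k(b, cons(b, pair(b, e))), e))))  →  pair(cons(0, b), k(cons(e, k(e, cons(pair(b, 0), pair(b, e)))), cons(b, pair(k(b, cons(b, pair(b, e))), e))))   [R3 at 2.1.1]
5. pair(cons(0, b), k(cons(e, k(e, cons(pair(b, 0), pair(b, e)))), cons(b, pair(k(b, cons(b, pair(b, e))), e))))  →  pair(cons(0, b), k(cons(e, e), cons(b, pair(k(b, cons(b, pair(b, e))), e))))   [R3 at 2.1.2]
6. pair(cons(0, b), k(cons(e, e), cons(b, pair(k(b, cons(b, pair(b, e))), e))))  →  pair(cons(0, b), k(cons(e, e), cons(b, pair(b, e))))   [R3 at 2.2.2.1]
7. pair(cons(0, b), k(cons(e, e), cons(b, pair(b, e))))  →  pair(cons(0, b), cons(e, e))   [R3 at 2]

yes — NF(t₁) = pair(cons(0, b), cons(e, e)), NF(t₂) = pair(cons(0, b), cons(e, e))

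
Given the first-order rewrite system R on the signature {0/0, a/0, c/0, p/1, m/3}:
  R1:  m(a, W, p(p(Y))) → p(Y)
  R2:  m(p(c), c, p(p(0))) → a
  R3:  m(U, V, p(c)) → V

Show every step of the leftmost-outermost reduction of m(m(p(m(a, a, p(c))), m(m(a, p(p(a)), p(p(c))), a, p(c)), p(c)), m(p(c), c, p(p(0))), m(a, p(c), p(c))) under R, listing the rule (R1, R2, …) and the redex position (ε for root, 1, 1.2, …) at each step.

1. m(m(p(m(a, a, p(c))), m(m(a, p(p(a)), p(p(c))), a, p(c)), p(c)), m(p(c), c, p(p(0))), m(a, p(c), p(c)))  →  m(m(m(a, p(p(a)), p(p(c))), a, p(c)), m(p(c), c, p(p(0))), m(a, p(c), p(c)))   [R3 at 1]
2. m(m(m(a, p(p(a)), p(p(c))), a, p(c)), m(p(c), c, p(p(0))), m(a, p(c), p(c)))  →  m(a, m(p(c), c, p(p(0))), m(a, p(c), p(c)))   [R3 at 1]
3. m(a, m(p(c), c, p(p(0))), m(a, p(c), p(c)))  →  m(a, a, m(a, p(c), p(c)))   [R2 at 2]
4. m(a, a, m(a, p(c), p(c)))  →  m(a, a, p(c))   [R3 at 3]
5. m(a, a, p(c))  →  a   [R3 at ε]

a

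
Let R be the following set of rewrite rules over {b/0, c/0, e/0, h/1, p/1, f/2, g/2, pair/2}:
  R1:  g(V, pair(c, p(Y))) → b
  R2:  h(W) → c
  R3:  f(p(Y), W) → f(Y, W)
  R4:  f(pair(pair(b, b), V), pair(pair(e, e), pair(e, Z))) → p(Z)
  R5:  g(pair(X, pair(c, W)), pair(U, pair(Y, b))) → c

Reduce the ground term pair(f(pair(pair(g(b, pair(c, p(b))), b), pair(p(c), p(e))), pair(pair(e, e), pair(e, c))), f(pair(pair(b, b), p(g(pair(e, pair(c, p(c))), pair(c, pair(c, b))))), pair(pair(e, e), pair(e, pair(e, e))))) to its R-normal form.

pair(p(c), p(pair(e, e)))

1. pair(f(pair(pair(g(b, pair(c, p(b))), b), pair(p(c), p(e))), pair(pair(e, e), pair(e, c))), f(pair(pair(b, b), p(g(pair(e, pair(c, p(c))), pair(c, pair(c, b))))), pair(pair(e, e), pair(e, pair(e, e)))))  →  pair(f(pair(pair(b, b), pair(p(c), p(e))), pair(pair(e, e), pair(e, c))), f(pair(pair(b, b), p(g(pair(e, pair(c, p(c))), pair(c, pair(c, b))))), pair(pair(e, e), pair(e, pair(e, e)))))   [R1 at 1.1.1.1]
2. pair(f(pair(pair(b, b), pair(p(c), p(e))), pair(pair(e, e), pair(e, c))), f(pair(pair(b, b), p(g(pair(e, pair(c, p(c))), pair(c, pair(c, b))))), pair(pair(e, e), pair(e, pair(e, e)))))  →  pair(p(c), f(pair(pair(b, b), p(g(pair(e, pair(c, p(c))), pair(c, pair(c, b))))), pair(pair(e, e), pair(e, pair(e, e)))))   [R4 at 1]
3. pair(p(c), f(pair(pair(b, b), p(g(pair(e, pair(c, p(c))), pair(c, pair(c, b))))), pair(pair(e, e), pair(e, pair(e, e)))))  →  pair(p(c), p(pair(e, e)))   [R4 at 2]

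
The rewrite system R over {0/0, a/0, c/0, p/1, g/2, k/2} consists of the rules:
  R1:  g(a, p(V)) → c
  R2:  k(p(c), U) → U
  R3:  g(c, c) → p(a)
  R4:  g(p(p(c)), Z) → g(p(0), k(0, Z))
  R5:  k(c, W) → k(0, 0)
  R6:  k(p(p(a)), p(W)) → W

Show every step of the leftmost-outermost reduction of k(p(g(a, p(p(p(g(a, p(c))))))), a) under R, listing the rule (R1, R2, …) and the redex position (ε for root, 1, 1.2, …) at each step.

1. k(p(g(a, p(p(p(g(a, p(c))))))), a)  →  k(p(c), a)   [R1 at 1.1]
2. k(p(c), a)  →  a   [R2 at ε]

a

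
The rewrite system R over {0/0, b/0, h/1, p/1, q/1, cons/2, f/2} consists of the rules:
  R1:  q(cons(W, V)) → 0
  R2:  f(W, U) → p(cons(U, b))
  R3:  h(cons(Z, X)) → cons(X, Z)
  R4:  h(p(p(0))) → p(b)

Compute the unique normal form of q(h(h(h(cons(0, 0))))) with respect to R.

1. q(h(h(h(cons(0, 0)))))  →  q(h(h(cons(0, 0))))   [R3 at 1.1.1]
2. q(h(h(cons(0, 0))))  →  q(h(cons(0, 0)))   [R3 at 1.1]
3. q(h(cons(0, 0)))  →  q(cons(0, 0))   [R3 at 1]
4. q(cons(0, 0))  →  0   [R1 at ε]

0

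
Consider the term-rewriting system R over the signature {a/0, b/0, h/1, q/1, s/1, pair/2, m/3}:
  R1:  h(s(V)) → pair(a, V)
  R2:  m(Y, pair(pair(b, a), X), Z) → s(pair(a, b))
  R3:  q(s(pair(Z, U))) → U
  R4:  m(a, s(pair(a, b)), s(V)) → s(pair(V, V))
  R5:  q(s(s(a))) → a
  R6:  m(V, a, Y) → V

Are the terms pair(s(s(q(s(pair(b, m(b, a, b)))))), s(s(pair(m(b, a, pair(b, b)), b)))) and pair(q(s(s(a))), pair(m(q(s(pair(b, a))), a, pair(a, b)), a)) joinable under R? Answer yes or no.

Reduce t₁ = pair(s(s(q(s(pair(b, m(b, a, b)))))), s(s(pair(m(b, a, pair(b, b)), b)))):
1. pair(s(s(q(s(pair(b, m(b, a, b)))))), s(s(pair(m(b, a, pair(b, b)), b))))  →  pair(s(s(m(b, a, b))), s(s(pair(m(b, a, pair(b, b)), b))))   [R3 at 1.1.1]
2. pair(s(s(m(b, a, b))), s(s(pair(m(b, a, pair(b, b)), b))))  →  pair(s(s(b)), s(s(pair(m(b, a, pair(b, b)), b))))   [R6 at 1.1.1]
3. pair(s(s(b)), s(s(pair(m(b, a, pair(b, b)), b))))  →  pair(s(s(b)), s(s(pair(b, b))))   [R6 at 2.1.1.1]

Reduce t₂ = pair(q(s(s(a))), pair(m(q(s(pair(b, a))), a, pair(a, b)), a)):
1. pair(q(s(s(a))), pair(m(q(s(pair(b, a))), a, pair(a, b)), a))  →  pair(a, pair(m(q(s(pair(b, a))), a, pair(a, b)), a))   [R5 at 1]
2. pair(a, pair(m(q(s(pair(b, a))), a, pair(a, b)), a))  →  pair(a, pair(q(s(pair(b, a))), a))   [R6 at 2.1]
3. pair(a, pair(q(s(pair(b, a))), a))  →  pair(a, pair(a, a))   [R3 at 2.1]

no — NF(t₁) = pair(s(s(b)), s(s(pair(b, b)))), NF(t₂) = pair(a, pair(a, a))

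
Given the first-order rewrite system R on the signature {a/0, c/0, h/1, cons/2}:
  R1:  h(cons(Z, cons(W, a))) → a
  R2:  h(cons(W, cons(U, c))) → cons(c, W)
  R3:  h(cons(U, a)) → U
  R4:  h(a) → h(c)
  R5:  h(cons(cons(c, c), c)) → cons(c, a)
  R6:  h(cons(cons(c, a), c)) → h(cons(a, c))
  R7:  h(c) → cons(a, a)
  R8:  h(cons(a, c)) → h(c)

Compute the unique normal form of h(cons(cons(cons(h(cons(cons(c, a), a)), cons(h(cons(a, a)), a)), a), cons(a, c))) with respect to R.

cons(c, cons(cons(cons(c, a), cons(a, a)), a))

1. h(cons(cons(cons(h(cons(cons(c, a), a)), cons(h(cons(a, a)), a)), a), cons(a, c)))  →  cons(c, cons(cons(h(cons(cons(c, a), a)), cons(h(cons(a, a)), a)), a))   [R2 at ε]
2. cons(c, cons(cons(h(cons(cons(c, a), a)), cons(h(cons(a, a)), a)), a))  →  cons(c, cons(cons(cons(c, a), cons(h(cons(a, a)), a)), a))   [R3 at 2.1.1]
3. cons(c, cons(cons(cons(c, a), cons(h(cons(a, a)), a)), a))  →  cons(c, cons(cons(cons(c, a), cons(a, a)), a))   [R3 at 2.1.2.1]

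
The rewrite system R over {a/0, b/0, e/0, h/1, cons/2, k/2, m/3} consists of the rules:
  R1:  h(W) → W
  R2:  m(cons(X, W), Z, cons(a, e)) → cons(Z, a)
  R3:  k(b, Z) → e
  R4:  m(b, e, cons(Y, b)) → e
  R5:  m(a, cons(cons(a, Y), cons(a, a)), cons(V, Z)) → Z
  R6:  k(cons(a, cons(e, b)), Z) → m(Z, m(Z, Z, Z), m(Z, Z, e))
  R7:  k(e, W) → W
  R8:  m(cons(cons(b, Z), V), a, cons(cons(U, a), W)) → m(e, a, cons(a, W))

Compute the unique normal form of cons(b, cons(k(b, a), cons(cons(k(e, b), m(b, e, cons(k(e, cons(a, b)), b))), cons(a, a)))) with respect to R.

cons(b, cons(e, cons(cons(b, e), cons(a, a))))

1. cons(b, cons(k(b, a), cons(cons(k(e, b), m(b, e, cons(k(e, cons(a, b)), b))), cons(a, a))))  →  cons(b, cons(e, cons(cons(k(e, b), m(b, e, cons(k(e, cons(a, b)), b))), cons(a, a))))   [R3 at 2.1]
2. cons(b, cons(e, cons(cons(k(e, b), m(b, e, cons(k(e, cons(a, b)), b))), cons(a, a))))  →  cons(b, cons(e, cons(cons(b, m(b, e, cons(k(e, cons(a, b)), b))), cons(a, a))))   [R7 at 2.2.1.1]
3. cons(b, cons(e, cons(cons(b, m(b, e, cons(k(e, cons(a, b)), b))), cons(a, a))))  →  cons(b, cons(e, cons(cons(b, e), cons(a, a))))   [R4 at 2.2.1.2]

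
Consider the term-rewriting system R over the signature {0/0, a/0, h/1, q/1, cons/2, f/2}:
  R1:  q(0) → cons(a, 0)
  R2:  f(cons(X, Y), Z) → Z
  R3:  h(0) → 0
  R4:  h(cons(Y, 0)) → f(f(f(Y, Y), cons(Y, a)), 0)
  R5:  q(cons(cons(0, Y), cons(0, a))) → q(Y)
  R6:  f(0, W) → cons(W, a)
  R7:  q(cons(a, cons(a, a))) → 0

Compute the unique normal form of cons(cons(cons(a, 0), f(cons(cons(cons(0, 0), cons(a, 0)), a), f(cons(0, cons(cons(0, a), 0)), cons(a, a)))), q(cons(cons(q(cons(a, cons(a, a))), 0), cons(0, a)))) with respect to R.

1. cons(cons(cons(a, 0), f(cons(cons(cons(0, 0), cons(a, 0)), a), f(cons(0, cons(cons(0, a), 0)), cons(a, a)))), q(cons(cons(q(cons(a, cons(a, a))), 0), cons(0, a))))  →  cons(cons(cons(a, 0), f(cons(0, cons(cons(0, a), 0)), cons(a, a))), q(cons(cons(q(cons(a, cons(a, a))), 0), cons(0, a))))   [R2 at 1.2]
2. cons(cons(cons(a, 0), f(cons(0, cons(cons(0, a), 0)), cons(a, a))), q(cons(cons(q(cons(a, cons(a, a))), 0), cons(0, a))))  →  cons(cons(cons(a, 0), cons(a, a)), q(cons(cons(q(cons(a, cons(a, a))), 0), cons(0, a))))   [R2 at 1.2]
3. cons(cons(cons(a, 0), cons(a, a)), q(cons(cons(q(cons(a, cons(a, a))), 0), cons(0, a))))  →  cons(cons(cons(a, 0), cons(a, a)), q(cons(cons(0, 0), cons(0, a))))   [R7 at 2.1.1.1]
4. cons(cons(cons(a, 0), cons(a, a)), q(cons(cons(0, 0), cons(0, a))))  →  cons(cons(cons(a, 0), cons(a, a)), q(0))   [R5 at 2]
5. cons(cons(cons(a, 0), cons(a, a)), q(0))  →  cons(cons(cons(a, 0), cons(a, a)), cons(a, 0))   [R1 at 2]

cons(cons(cons(a, 0), cons(a, a)), cons(a, 0))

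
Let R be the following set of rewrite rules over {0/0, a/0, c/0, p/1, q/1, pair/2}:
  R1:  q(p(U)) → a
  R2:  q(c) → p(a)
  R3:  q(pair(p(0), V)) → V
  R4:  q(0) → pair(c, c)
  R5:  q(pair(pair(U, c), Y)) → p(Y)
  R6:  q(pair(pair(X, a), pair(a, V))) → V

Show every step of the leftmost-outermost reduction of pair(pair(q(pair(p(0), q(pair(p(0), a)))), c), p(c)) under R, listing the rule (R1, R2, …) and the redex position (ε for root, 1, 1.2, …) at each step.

pair(pair(a, c), p(c))

1. pair(pair(q(pair(p(0), q(pair(p(0), a)))), c), p(c))  →  pair(pair(q(pair(p(0), a)), c), p(c))   [R3 at 1.1]
2. pair(pair(q(pair(p(0), a)), c), p(c))  →  pair(pair(a, c), p(c))   [R3 at 1.1]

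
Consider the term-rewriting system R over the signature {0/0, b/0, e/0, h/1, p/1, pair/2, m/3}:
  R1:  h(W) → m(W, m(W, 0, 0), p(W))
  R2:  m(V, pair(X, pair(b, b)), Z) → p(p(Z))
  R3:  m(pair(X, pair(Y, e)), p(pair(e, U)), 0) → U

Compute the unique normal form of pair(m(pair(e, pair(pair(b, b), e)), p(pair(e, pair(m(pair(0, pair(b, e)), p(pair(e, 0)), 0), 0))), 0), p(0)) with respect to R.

1. pair(m(pair(e, pair(pair(b, b), e)), p(pair(e, pair(m(pair(0, pair(b, e)), p(pair(e, 0)), 0), 0))), 0), p(0))  →  pair(pair(m(pair(0, pair(b, e)), p(pair(e, 0)), 0), 0), p(0))   [R3 at 1]
2. pair(pair(m(pair(0, pair(b, e)), p(pair(e, 0)), 0), 0), p(0))  →  pair(pair(0, 0), p(0))   [R3 at 1.1]

pair(pair(0, 0), p(0))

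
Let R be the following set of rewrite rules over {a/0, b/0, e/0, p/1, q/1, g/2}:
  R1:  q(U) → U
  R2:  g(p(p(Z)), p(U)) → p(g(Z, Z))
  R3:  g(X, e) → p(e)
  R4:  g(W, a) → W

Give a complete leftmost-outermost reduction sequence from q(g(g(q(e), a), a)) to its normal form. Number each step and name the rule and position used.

1. q(g(g(q(e), a), a))  →  g(g(q(e), a), a)   [R1 at ε]
2. g(g(q(e), a), a)  →  g(q(e), a)   [R4 at ε]
3. g(q(e), a)  →  q(e)   [R4 at ε]
4. q(e)  →  e   [R1 at ε]

e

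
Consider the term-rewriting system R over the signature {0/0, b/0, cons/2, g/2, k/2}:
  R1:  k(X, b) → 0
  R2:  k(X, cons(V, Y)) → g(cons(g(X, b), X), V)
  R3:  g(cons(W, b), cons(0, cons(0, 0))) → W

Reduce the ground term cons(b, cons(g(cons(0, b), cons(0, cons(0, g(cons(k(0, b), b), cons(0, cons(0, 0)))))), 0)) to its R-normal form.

cons(b, cons(0, 0))

1. cons(b, cons(g(cons(0, b), cons(0, cons(0, g(cons(k(0, b), b), cons(0, cons(0, 0)))))), 0))  →  cons(b, cons(g(cons(0, b), cons(0, cons(0, k(0, b)))), 0))   [R3 at 2.1.2.2.2]
2. cons(b, cons(g(cons(0, b), cons(0, cons(0, k(0, b)))), 0))  →  cons(b, cons(g(cons(0, b), cons(0, cons(0, 0))), 0))   [R1 at 2.1.2.2.2]
3. cons(b, cons(g(cons(0, b), cons(0, cons(0, 0))), 0))  →  cons(b, cons(0, 0))   [R3 at 2.1]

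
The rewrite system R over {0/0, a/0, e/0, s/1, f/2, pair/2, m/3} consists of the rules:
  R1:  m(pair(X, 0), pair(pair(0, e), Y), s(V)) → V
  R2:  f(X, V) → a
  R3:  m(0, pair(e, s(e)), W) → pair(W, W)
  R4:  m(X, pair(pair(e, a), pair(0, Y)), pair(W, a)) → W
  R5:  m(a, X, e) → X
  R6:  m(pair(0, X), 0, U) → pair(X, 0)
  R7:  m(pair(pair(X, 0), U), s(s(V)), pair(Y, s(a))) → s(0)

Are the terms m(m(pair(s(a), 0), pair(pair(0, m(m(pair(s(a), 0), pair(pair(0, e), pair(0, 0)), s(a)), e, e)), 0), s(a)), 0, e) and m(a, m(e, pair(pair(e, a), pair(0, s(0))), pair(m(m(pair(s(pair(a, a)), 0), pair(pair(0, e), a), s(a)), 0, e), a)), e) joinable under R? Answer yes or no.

yes — NF(t₁) = 0, NF(t₂) = 0

Reduce t₁ = m(m(pair(s(a), 0), pair(pair(0, m(m(pair(s(a), 0), pair(pair(0, e), pair(0, 0)), s(a)), e, e)), 0), s(a)), 0, e):
1. m(m(pair(s(a), 0), pair(pair(0, m(m(pair(s(a), 0), pair(pair(0, e), pair(0, 0)), s(a)), e, e)), 0), s(a)), 0, e)  →  m(m(pair(s(a), 0), pair(pair(0, m(a, e, e)), 0), s(a)), 0, e)   [R1 at 1.2.1.2.1]
2. m(m(pair(s(a), 0), pair(pair(0, m(a, e, e)), 0), s(a)), 0, e)  →  m(m(pair(s(a), 0), pair(pair(0, e), 0), s(a)), 0, e)   [R5 at 1.2.1.2]
3. m(m(pair(s(a), 0), pair(pair(0, e), 0), s(a)), 0, e)  →  m(a, 0, e)   [R1 at 1]
4. m(a, 0, e)  →  0   [R5 at ε]

Reduce t₂ = m(a, m(e, pair(pair(e, a), pair(0, s(0))), pair(m(m(pair(s(pair(a, a)), 0), pair(pair(0, e), a), s(a)), 0, e), a)), e):
1. m(a, m(e, pair(pair(e, a), pair(0, s(0))), pair(m(m(pair(s(pair(a, a)), 0), pair(pair(0, e), a), s(a)), 0, e), a)), e)  →  m(e, pair(pair(e, a), pair(0, s(0))), pair(m(m(pair(s(pair(a, a)), 0), pair(pair(0, e), a), s(a)), 0, e), a))   [R5 at ε]
2. m(e, pair(pair(e, a), pair(0, s(0))), pair(m(m(pair(s(pair(a, a)), 0), pair(pair(0, e), a), s(a)), 0, e), a))  →  m(m(pair(s(pair(a, a)), 0), pair(pair(0, e), a), s(a)), 0, e)   [R4 at ε]
3. m(m(pair(s(pair(a, a)), 0), pair(pair(0, e), a), s(a)), 0, e)  →  m(a, 0, e)   [R1 at 1]
4. m(a, 0, e)  →  0   [R5 at ε]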